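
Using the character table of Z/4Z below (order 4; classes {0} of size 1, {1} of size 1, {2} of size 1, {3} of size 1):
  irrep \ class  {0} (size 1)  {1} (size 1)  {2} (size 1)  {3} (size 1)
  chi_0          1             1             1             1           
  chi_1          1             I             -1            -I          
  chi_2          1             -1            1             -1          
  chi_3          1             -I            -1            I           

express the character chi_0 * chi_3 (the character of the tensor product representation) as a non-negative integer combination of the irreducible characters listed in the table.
chi_0 tensor chi_3 = chi_3 (all other irreducibles have multiplicity 0).

Working: The character of a tensor product is the pointwise product (chi_0 * chi_3)(C) = chi_0(C) * chi_3(C):
  {0}: (1)*(1), {1}: (1)*(-I), {2}: (1)*(-1), {3}: (1)*(I)
so (chi_0 * chi_3) takes values
  {0} -> 1, {1} -> -I, {2} -> -1, {3} -> I.
Now take the inner product of this character with each irreducible chi from the table, <chi_0*chi_3, chi> = (1/4) sum_C |C| (chi_0*chi_3)(C) conj(chi(C)):
  <chi_0*chi_3, chi_0> = (1/4)[1*(1)*conj(1) + 1*(-I)*conj(1) + 1*(-1)*conj(1) + 1*(I)*conj(1)]
      = (1/4)[(1) + (-I) + (-1) + (I)] = 0/4 = 0
  <chi_0*chi_3, chi_1> = (1/4)[1*(1)*conj(1) + 1*(-I)*conj(I) + 1*(-1)*conj(-1) + 1*(I)*conj(-I)]
      = (1/4)[(1) + (-1) + (1) + (-1)] = 0/4 = 0
  <chi_0*chi_3, chi_2> = (1/4)[1*(1)*conj(1) + 1*(-I)*conj(-1) + 1*(-1)*conj(1) + 1*(I)*conj(-1)]
      = (1/4)[(1) + (I) + (-1) + (-I)] = 0/4 = 0
  <chi_0*chi_3, chi_3> = (1/4)[1*(1)*conj(1) + 1*(-I)*conj(-I) + 1*(-1)*conj(-1) + 1*(I)*conj(I)]
      = (1/4)[(1) + (1) + (1) + (1)] = 4/4 = 1
(Exp terms are combined using exp(i*s)*conj(exp(i*t)) = exp(i*(s-t)), and sums of them are collapsed using the identity that for every m > 1 the m distinct m-th roots of unity sum to 0, e.g. 1 + exp(2*I*pi/3) + exp(-2*I*pi/3) = 0.)
Hence the multiplicities are chi_3: 1. Dimension check: dim(chi_0)*dim(chi_3) = 1*1 = 1 and sum (mult * dim) = 1*1 = 1.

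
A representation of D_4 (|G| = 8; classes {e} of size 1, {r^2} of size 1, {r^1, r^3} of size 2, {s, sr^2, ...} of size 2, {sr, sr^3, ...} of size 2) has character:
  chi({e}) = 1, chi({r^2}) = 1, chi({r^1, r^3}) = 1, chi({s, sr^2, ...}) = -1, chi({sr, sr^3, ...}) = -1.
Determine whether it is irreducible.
Irreducible: <chi, chi> = 1.

Why: <chi, chi> = (1/|G|) sum_C |C| * |chi(C)|^2 = (1/8)[1*|1|^2 + 1*|1|^2 + 2*|1|^2 + 2*|-1|^2 + 2*|-1|^2]
  = (1/8)[(1) + (1) + (2) + (2) + (2)] = 8/8 = 1.
A character is irreducible iff <chi, chi> = 1, so this representation is irreducible.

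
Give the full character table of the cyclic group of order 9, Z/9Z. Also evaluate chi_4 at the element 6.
Character table of Z/9Z (irreps indexed chi_0,...,chi_8 with chi_k(m) = zeta_9^(k*m), zeta_9 = exp(2*pi*i/9)):
  irrep \ class  {0} (size 1)  {1} (size 1)    {2} (size 1)    {3} (size 1)    {4} (size 1)    {5} (size 1)    {6} (size 1)    {7} (size 1)    {8} (size 1)  
  chi_0          1             1               1               1               1               1               1               1               1             
  chi_1          1             exp(2*I*pi/9)   exp(4*I*pi/9)   exp(2*I*pi/3)   exp(8*I*pi/9)   exp(-8*I*pi/9)  exp(-2*I*pi/3)  exp(-4*I*pi/9)  exp(-2*I*pi/9)
  chi_2          1             exp(4*I*pi/9)   exp(8*I*pi/9)   exp(-2*I*pi/3)  exp(-2*I*pi/9)  exp(2*I*pi/9)   exp(2*I*pi/3)   exp(-8*I*pi/9)  exp(-4*I*pi/9)
  chi_3          1             exp(2*I*pi/3)   exp(-2*I*pi/3)  1               exp(2*I*pi/3)   exp(-2*I*pi/3)  1               exp(2*I*pi/3)   exp(-2*I*pi/3)
  chi_4          1             exp(8*I*pi/9)   exp(-2*I*pi/9)  exp(2*I*pi/3)   exp(-4*I*pi/9)  exp(4*I*pi/9)   exp(-2*I*pi/3)  exp(2*I*pi/9)   exp(-8*I*pi/9)
  chi_5          1             exp(-8*I*pi/9)  exp(2*I*pi/9)   exp(-2*I*pi/3)  exp(4*I*pi/9)   exp(-4*I*pi/9)  exp(2*I*pi/3)   exp(-2*I*pi/9)  exp(8*I*pi/9) 
  chi_6          1             exp(-2*I*pi/3)  exp(2*I*pi/3)   1               exp(-2*I*pi/3)  exp(2*I*pi/3)   1               exp(-2*I*pi/3)  exp(2*I*pi/3) 
  chi_7          1             exp(-4*I*pi/9)  exp(-8*I*pi/9)  exp(2*I*pi/3)   exp(2*I*pi/9)   exp(-2*I*pi/9)  exp(-2*I*pi/3)  exp(8*I*pi/9)   exp(4*I*pi/9) 
  chi_8          1             exp(-2*I*pi/9)  exp(-4*I*pi/9)  exp(-2*I*pi/3)  exp(-8*I*pi/9)  exp(8*I*pi/9)   exp(2*I*pi/3)   exp(4*I*pi/9)   exp(2*I*pi/9) 

Spot check: chi_4(6) = zeta_9^(4*6) = zeta_9^24 = exp(-2*I*pi/3).

Proof sketch: Z/9Z is abelian, so all 9 irreducible complex representations are 1-dimensional. They are given by chi_k(m) = zeta_9^(k*m) for k = 0,...,8. Row orthogonality: sum_m chi_k(m) conj(chi_l(m)) = 9 * [k = l].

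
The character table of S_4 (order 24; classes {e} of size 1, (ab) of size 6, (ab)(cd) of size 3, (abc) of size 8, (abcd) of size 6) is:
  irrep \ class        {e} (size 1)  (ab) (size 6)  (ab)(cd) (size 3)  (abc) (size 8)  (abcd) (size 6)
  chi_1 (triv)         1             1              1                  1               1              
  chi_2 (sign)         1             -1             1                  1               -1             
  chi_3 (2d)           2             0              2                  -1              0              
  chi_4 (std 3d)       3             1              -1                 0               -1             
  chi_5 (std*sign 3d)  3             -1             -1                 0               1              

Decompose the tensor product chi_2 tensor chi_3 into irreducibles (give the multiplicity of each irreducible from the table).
chi_2 tensor chi_3 = chi_3 (all other irreducibles have multiplicity 0).

Derivation: The character of a tensor product is the pointwise product (chi_2 * chi_3)(C) = chi_2(C) * chi_3(C):
  {e}: (1)*(2), (ab): (-1)*(0), (ab)(cd): (1)*(2), (abc): (1)*(-1), (abcd): (-1)*(0)
so (chi_2 * chi_3) takes values
  {e} -> 2, (ab) -> 0, (ab)(cd) -> 2, (abc) -> -1, (abcd) -> 0.
Now take the inner product of this character with each irreducible chi from the table, <chi_2*chi_3, chi> = (1/24) sum_C |C| (chi_2*chi_3)(C) conj(chi(C)):
  <chi_2*chi_3, chi_1> = (1/24)[1*(2)*conj(1) + 6*(0)*conj(1) + 3*(2)*conj(1) + 8*(-1)*conj(1) + 6*(0)*conj(1)]
      = (1/24)[(2) + (0) + (6) + (-8) + (0)] = 0/24 = 0
  <chi_2*chi_3, chi_2> = (1/24)[1*(2)*conj(1) + 6*(0)*conj(-1) + 3*(2)*conj(1) + 8*(-1)*conj(1) + 6*(0)*conj(-1)]
      = (1/24)[(2) + (0) + (6) + (-8) + (0)] = 0/24 = 0
  <chi_2*chi_3, chi_3> = (1/24)[1*(2)*conj(2) + 6*(0)*conj(0) + 3*(2)*conj(2) + 8*(-1)*conj(-1) + 6*(0)*conj(0)]
      = (1/24)[(4) + (0) + (12) + (8) + (0)] = 24/24 = 1
  <chi_2*chi_3, chi_4> = (1/24)[1*(2)*conj(3) + 6*(0)*conj(1) + 3*(2)*conj(-1) + 8*(-1)*conj(0) + 6*(0)*conj(-1)]
      = (1/24)[(6) + (0) + (-6) + (0) + (0)] = 0/24 = 0
  <chi_2*chi_3, chi_5> = (1/24)[1*(2)*conj(3) + 6*(0)*conj(-1) + 3*(2)*conj(-1) + 8*(-1)*conj(0) + 6*(0)*conj(1)]
      = (1/24)[(6) + (0) + (-6) + (0) + (0)] = 0/24 = 0
Hence the multiplicities are chi_3: 1. Dimension check: dim(chi_2)*dim(chi_3) = 1*2 = 2 and sum (mult * dim) = 1*2 = 2.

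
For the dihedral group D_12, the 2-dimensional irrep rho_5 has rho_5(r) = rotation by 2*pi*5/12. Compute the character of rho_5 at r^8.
chi_{rho_5}(r^8) = 2*cos(2*pi*5*8/12) = -1

Proof sketch: rho_5(r^8) is rotation by angle 2*pi*5*8/12, whose trace is 2*cos(2*pi*5*8/12) = -1.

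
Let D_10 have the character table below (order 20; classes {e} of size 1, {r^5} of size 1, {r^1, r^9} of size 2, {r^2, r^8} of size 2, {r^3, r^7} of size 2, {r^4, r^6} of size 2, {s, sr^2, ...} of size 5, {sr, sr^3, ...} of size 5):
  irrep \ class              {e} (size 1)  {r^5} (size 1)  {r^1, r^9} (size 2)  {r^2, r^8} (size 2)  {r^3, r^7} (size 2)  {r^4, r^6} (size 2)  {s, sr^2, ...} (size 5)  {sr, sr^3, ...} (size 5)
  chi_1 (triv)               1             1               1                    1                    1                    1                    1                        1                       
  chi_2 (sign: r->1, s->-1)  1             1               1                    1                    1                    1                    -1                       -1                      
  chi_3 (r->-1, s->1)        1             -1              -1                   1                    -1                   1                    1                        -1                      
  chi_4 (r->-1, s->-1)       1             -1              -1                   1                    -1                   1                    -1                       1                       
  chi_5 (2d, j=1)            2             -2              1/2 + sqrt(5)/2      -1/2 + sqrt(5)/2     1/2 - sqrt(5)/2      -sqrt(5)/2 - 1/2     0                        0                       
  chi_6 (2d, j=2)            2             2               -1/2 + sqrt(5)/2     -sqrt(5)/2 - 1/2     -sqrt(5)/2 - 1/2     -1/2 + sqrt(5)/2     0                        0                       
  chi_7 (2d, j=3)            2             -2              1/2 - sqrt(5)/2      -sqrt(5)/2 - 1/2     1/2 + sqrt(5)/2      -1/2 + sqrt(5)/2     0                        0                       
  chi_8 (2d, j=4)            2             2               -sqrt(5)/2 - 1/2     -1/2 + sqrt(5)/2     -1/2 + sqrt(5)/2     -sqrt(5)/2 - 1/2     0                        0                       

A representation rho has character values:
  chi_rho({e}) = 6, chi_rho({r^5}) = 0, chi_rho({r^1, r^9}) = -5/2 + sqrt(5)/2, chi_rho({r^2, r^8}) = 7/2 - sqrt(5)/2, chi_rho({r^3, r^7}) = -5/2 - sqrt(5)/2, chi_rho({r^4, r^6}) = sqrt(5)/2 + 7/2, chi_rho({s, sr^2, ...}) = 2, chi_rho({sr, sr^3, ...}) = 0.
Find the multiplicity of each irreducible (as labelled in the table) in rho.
Multiplicities: chi_1: 1, chi_2: 0, chi_3: 2, chi_4: 1, chi_5: 0, chi_6: 1, chi_7: 0, chi_8: 0.

Proof sketch: Use <chi_rho, chi> = (1/|G|) sum_C |C| * chi_rho(C) * conj(chi(C)) with |G| = 20 for each irreducible chi in the table:
  <chi_rho, chi_1> = (1/20)[1*(6)*conj(1) + 1*(0)*conj(1) + 2*(-5/2 + sqrt(5)/2)*conj(1) + 2*(7/2 - sqrt(5)/2)*conj(1) + 2*(-5/2 - sqrt(5)/2)*conj(1) + 2*(sqrt(5)/2 + 7/2)*conj(1) + 5*(2)*conj(1) + 5*(0)*conj(1)]
      = (1/20)[(6) + (0) + (-5 + sqrt(5)) + (7 - sqrt(5)) + (-5 - sqrt(5)) + (sqrt(5) + 7) + (10) + (0)] = 20/20 = 1
  <chi_rho, chi_2> = (1/20)[1*(6)*conj(1) + 1*(0)*conj(1) + 2*(-5/2 + sqrt(5)/2)*conj(1) + 2*(7/2 - sqrt(5)/2)*conj(1) + 2*(-5/2 - sqrt(5)/2)*conj(1) + 2*(sqrt(5)/2 + 7/2)*conj(1) + 5*(2)*conj(-1) + 5*(0)*conj(-1)]
      = (1/20)[(6) + (0) + (-5 + sqrt(5)) + (7 - sqrt(5)) + (-5 - sqrt(5)) + (sqrt(5) + 7) + (-10) + (0)] = 0/20 = 0
  <chi_rho, chi_3> = (1/20)[1*(6)*conj(1) + 1*(0)*conj(-1) + 2*(-5/2 + sqrt(5)/2)*conj(-1) + 2*(7/2 - sqrt(5)/2)*conj(1) + 2*(-5/2 - sqrt(5)/2)*conj(-1) + 2*(sqrt(5)/2 + 7/2)*conj(1) + 5*(2)*conj(1) + 5*(0)*conj(-1)]
      = (1/20)[(6) + (0) + (5 - sqrt(5)) + (7 - sqrt(5)) + (sqrt(5) + 5) + (sqrt(5) + 7) + (10) + (0)] = 40/20 = 2
  <chi_rho, chi_4> = (1/20)[1*(6)*conj(1) + 1*(0)*conj(-1) + 2*(-5/2 + sqrt(5)/2)*conj(-1) + 2*(7/2 - sqrt(5)/2)*conj(1) + 2*(-5/2 - sqrt(5)/2)*conj(-1) + 2*(sqrt(5)/2 + 7/2)*conj(1) + 5*(2)*conj(-1) + 5*(0)*conj(1)]
      = (1/20)[(6) + (0) + (5 - sqrt(5)) + (7 - sqrt(5)) + (sqrt(5) + 5) + (sqrt(5) + 7) + (-10) + (0)] = 20/20 = 1
  <chi_rho, chi_5> = (1/20)[1*(6)*conj(2) + 1*(0)*conj(-2) + 2*(-5/2 + sqrt(5)/2)*conj(1/2 + sqrt(5)/2) + 2*(7/2 - sqrt(5)/2)*conj(-1/2 + sqrt(5)/2) + 2*(-5/2 - sqrt(5)/2)*conj(1/2 - sqrt(5)/2) + 2*(sqrt(5)/2 + 7/2)*conj(-sqrt(5)/2 - 1/2) + 5*(2)*conj(0) + 5*(0)*conj(0)]
      = (1/20)[(12) + (0) + (-2*sqrt(5)) + (-6 + 4*sqrt(5)) + (2*sqrt(5)) + (-4*sqrt(5) - 6) + (0) + (0)] = 0/20 = 0
  <chi_rho, chi_6> = (1/20)[1*(6)*conj(2) + 1*(0)*conj(2) + 2*(-5/2 + sqrt(5)/2)*conj(-1/2 + sqrt(5)/2) + 2*(7/2 - sqrt(5)/2)*conj(-sqrt(5)/2 - 1/2) + 2*(-5/2 - sqrt(5)/2)*conj(-sqrt(5)/2 - 1/2) + 2*(sqrt(5)/2 + 7/2)*conj(-1/2 + sqrt(5)/2) + 5*(2)*conj(0) + 5*(0)*conj(0)]
      = (1/20)[(12) + (0) + (5 - 3*sqrt(5)) + (-3*sqrt(5) - 1) + (5 + 3*sqrt(5)) + (-1 + 3*sqrt(5)) + (0) + (0)] = 20/20 = 1
  <chi_rho, chi_7> = (1/20)[1*(6)*conj(2) + 1*(0)*conj(-2) + 2*(-5/2 + sqrt(5)/2)*conj(1/2 - sqrt(5)/2) + 2*(7/2 - sqrt(5)/2)*conj(-sqrt(5)/2 - 1/2) + 2*(-5/2 - sqrt(5)/2)*conj(1/2 + sqrt(5)/2) + 2*(sqrt(5)/2 + 7/2)*conj(-1/2 + sqrt(5)/2) + 5*(2)*conj(0) + 5*(0)*conj(0)]
      = (1/20)[(12) + (0) + (-5 + 3*sqrt(5)) + (-3*sqrt(5) - 1) + (-3*sqrt(5) - 5) + (-1 + 3*sqrt(5)) + (0) + (0)] = 0/20 = 0
  <chi_rho, chi_8> = (1/20)[1*(6)*conj(2) + 1*(0)*conj(2) + 2*(-5/2 + sqrt(5)/2)*conj(-sqrt(5)/2 - 1/2) + 2*(7/2 - sqrt(5)/2)*conj(-1/2 + sqrt(5)/2) + 2*(-5/2 - sqrt(5)/2)*conj(-1/2 + sqrt(5)/2) + 2*(sqrt(5)/2 + 7/2)*conj(-sqrt(5)/2 - 1/2) + 5*(2)*conj(0) + 5*(0)*conj(0)]
      = (1/20)[(12) + (0) + (2*sqrt(5)) + (-6 + 4*sqrt(5)) + (-2*sqrt(5)) + (-4*sqrt(5) - 6) + (0) + (0)] = 0/20 = 0
Dimension check: dim(rho) = sum (mult * dim) = 1*1 + 0*1 + 2*1 + 1*1 + 0*2 + 1*2 + 0*2 + 0*2 = 6 = chi_rho(e) = 6.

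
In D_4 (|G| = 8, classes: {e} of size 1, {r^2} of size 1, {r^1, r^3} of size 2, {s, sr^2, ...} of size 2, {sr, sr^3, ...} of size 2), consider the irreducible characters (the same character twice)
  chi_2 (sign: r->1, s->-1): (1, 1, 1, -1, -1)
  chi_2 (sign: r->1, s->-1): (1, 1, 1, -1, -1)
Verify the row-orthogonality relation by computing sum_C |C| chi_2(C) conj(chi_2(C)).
Sum = 8 = |G| = 8; so <chi_2, chi_2> = 1 (norm-1 confirms irreducibility).

Justification: Compute term by term over conjugacy classes (|C| * chi_2(C) * conj(chi_2(C))):
  1*(1)*conj(1) + 1*(1)*conj(1) + 2*(1)*conj(1) + 2*(-1)*conj(-1) + 2*(-1)*conj(-1)
  = (1) + (1) + (2) + (2) + (2)
  = 8.
Dividing by |G| = 8 gives 8/8 = 1, matching the row-orthogonality relation <chi_2, chi_2> = [chi_2 = chi_2].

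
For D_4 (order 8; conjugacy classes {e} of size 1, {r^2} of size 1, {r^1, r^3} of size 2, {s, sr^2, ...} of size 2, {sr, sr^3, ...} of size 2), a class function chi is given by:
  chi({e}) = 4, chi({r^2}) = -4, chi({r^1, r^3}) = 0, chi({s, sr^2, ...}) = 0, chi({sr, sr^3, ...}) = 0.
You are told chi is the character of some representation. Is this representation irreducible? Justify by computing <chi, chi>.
Not irreducible (reducible): <chi, chi> = 4 > 1.

Proof sketch: <chi, chi> = (1/|G|) sum_C |C| * |chi(C)|^2 = (1/8)[1*|4|^2 + 1*|-4|^2 + 2*|0|^2 + 2*|0|^2 + 2*|0|^2]
  = (1/8)[(16) + (16) + (0) + (0) + (0)] = 32/8 = 4.
A character is irreducible iff <chi, chi> = 1, so this representation is reducible.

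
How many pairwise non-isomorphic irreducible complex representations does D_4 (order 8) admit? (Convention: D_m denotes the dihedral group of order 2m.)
5

Why: The number of irreducible complex representations of a finite group equals its number of conjugacy classes. D_4 has 5 conjugacy classes (n/2 + 3 for n even), so D_4 (order 8) has exactly 5 irreducible complex representations.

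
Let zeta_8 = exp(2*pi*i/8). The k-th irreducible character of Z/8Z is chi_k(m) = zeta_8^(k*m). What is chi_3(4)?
chi_3(4) = zeta_8^12 = -1

Details: chi_3(4) = zeta_8^(3*4) = zeta_8^12. Since zeta_8^8 = 1, this equals zeta_8^4 = exp(2*pi*i*4/8) = -1.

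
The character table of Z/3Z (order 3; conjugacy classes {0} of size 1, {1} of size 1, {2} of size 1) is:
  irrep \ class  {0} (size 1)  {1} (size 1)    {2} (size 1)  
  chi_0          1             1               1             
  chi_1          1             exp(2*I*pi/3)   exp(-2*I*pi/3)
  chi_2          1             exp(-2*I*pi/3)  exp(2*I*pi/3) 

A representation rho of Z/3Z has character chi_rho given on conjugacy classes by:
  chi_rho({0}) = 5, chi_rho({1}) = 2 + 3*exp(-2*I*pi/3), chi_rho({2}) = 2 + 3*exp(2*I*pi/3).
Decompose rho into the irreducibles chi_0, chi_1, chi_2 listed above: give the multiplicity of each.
Multiplicities: chi_0: 2, chi_1: 0, chi_2: 3.

Use <chi_rho, chi> = (1/|G|) sum_C |C| * chi_rho(C) * conj(chi(C)) with |G| = 3 for each irreducible chi in the table:
  <chi_rho, chi_0> = (1/3)[1*(5)*conj(1) + 1*(2 + 3*exp(-2*I*pi/3))*conj(1) + 1*(2 + 3*exp(2*I*pi/3))*conj(1)]
      = (1/3)[(5) + (2 + 3*exp(-2*I*pi/3)) + (2 + 3*exp(2*I*pi/3))] = 6/3 = 2
  <chi_rho, chi_1> = (1/3)[1*(5)*conj(1) + 1*(2 + 3*exp(-2*I*pi/3))*conj(exp(2*I*pi/3)) + 1*(2 + 3*exp(2*I*pi/3))*conj(exp(-2*I*pi/3))]
      = (1/3)[(5) + (2*exp(-2*I*pi/3) + 3*exp(2*I*pi/3)) + (3*exp(-2*I*pi/3) + 2*exp(2*I*pi/3))] = 0/3 = 0
  <chi_rho, chi_2> = (1/3)[1*(5)*conj(1) + 1*(2 + 3*exp(-2*I*pi/3))*conj(exp(-2*I*pi/3)) + 1*(2 + 3*exp(2*I*pi/3))*conj(exp(2*I*pi/3))]
      = (1/3)[(5) + (3 + 2*exp(2*I*pi/3)) + (3 + 2*exp(-2*I*pi/3))] = 9/3 = 3
(Exp terms are combined using exp(i*s)*conj(exp(i*t)) = exp(i*(s-t)), and sums of them are collapsed using the identity that for every m > 1 the m distinct m-th roots of unity sum to 0, e.g. 1 + exp(2*I*pi/3) + exp(-2*I*pi/3) = 0.)
Dimension check: dim(rho) = sum (mult * dim) = 2*1 + 0*1 + 3*1 = 5 = chi_rho(e) = 5.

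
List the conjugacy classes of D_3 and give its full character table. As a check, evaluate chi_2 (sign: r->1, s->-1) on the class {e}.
Conjugacy classes: {e} of size 1, {r^1, r^2} of size 2, {s, sr, ..., sr^2} of size 3.
Character table:
  irrep \ class              {e} (size 1)  {r^1, r^2} (size 2)  {s, sr, ..., sr^2} (size 3)
  chi_1 (triv)               1             1                    1                          
  chi_2 (sign: r->1, s->-1)  1             1                    -1                         
  chi_3 (2d, j=1)            2             -1                   0                          

Spot check: chi_2 (sign: r->1, s->-1) on {e} = 1.

Working: D_3 has order 2*3 = 6 with 3 conjugacy classes, hence 3 irreducibles. Sum of squared dims 1 + 1 + 4 = 6 = |G|. Linear characters come from the abelianisation; the 2-dimensional irreps have character r^k -> 2*cos(2*pi*j*k/3), reflections -> 0.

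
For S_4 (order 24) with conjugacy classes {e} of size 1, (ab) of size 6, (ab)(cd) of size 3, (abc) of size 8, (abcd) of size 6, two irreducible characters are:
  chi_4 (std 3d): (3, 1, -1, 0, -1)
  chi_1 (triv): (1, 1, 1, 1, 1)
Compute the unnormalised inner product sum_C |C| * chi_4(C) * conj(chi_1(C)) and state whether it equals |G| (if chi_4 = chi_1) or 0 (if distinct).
Sum = 0; so <chi_4, chi_1> = 0 (distinct irreducibles are orthogonal).

Working: Compute term by term over conjugacy classes (|C| * chi_4(C) * conj(chi_1(C))):
  1*(3)*conj(1) + 6*(1)*conj(1) + 3*(-1)*conj(1) + 8*(0)*conj(1) + 6*(-1)*conj(1)
  = (3) + (6) + (-3) + (0) + (-6)
  = 0.
Dividing by |G| = 24 gives 0/24 = 0, matching the row-orthogonality relation <chi_4, chi_1> = [chi_4 = chi_1].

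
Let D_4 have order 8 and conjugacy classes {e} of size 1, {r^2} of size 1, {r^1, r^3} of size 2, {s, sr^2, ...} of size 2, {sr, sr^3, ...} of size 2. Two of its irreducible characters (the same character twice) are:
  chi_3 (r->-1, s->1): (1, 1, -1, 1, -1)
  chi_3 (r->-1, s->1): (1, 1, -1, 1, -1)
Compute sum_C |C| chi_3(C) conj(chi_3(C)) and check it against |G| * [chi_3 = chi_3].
Sum = 8 = |G| = 8; so <chi_3, chi_3> = 1 (norm-1 confirms irreducibility).

Working: Compute term by term over conjugacy classes (|C| * chi_3(C) * conj(chi_3(C))):
  1*(1)*conj(1) + 1*(1)*conj(1) + 2*(-1)*conj(-1) + 2*(1)*conj(1) + 2*(-1)*conj(-1)
  = (1) + (1) + (2) + (2) + (2)
  = 8.
Dividing by |G| = 8 gives 8/8 = 1, matching the row-orthogonality relation <chi_3, chi_3> = [chi_3 = chi_3].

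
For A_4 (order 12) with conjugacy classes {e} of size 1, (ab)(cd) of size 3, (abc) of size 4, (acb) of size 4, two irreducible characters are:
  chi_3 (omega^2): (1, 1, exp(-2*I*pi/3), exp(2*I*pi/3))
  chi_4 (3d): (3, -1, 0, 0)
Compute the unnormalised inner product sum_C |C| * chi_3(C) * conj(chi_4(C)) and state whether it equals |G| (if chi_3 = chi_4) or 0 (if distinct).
Sum = 0; so <chi_3, chi_4> = 0 (distinct irreducibles are orthogonal).

Why: Compute term by term over conjugacy classes (|C| * chi_3(C) * conj(chi_4(C))):
  1*(1)*conj(3) + 3*(1)*conj(-1) + 4*(exp(-2*I*pi/3))*conj(0) + 4*(exp(2*I*pi/3))*conj(0)
  = (3) + (-3) + (0) + (0)
  = 0.
(Exp terms are combined using exp(i*s)*conj(exp(i*t)) = exp(i*(s-t)), and sums of them are collapsed using the identity that for every m > 1 the m distinct m-th roots of unity sum to 0, e.g. 1 + exp(2*I*pi/3) + exp(-2*I*pi/3) = 0.)
Dividing by |G| = 12 gives 0/12 = 0, matching the row-orthogonality relation <chi_3, chi_4> = [chi_3 = chi_4].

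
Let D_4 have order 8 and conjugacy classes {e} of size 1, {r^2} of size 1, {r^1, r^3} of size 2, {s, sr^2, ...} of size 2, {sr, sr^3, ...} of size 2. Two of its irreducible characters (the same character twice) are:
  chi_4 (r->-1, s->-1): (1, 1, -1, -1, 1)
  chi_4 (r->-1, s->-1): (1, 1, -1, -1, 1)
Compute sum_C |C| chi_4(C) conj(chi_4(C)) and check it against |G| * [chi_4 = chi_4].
Sum = 8 = |G| = 8; so <chi_4, chi_4> = 1 (norm-1 confirms irreducibility).

Details: Compute term by term over conjugacy classes (|C| * chi_4(C) * conj(chi_4(C))):
  1*(1)*conj(1) + 1*(1)*conj(1) + 2*(-1)*conj(-1) + 2*(-1)*conj(-1) + 2*(1)*conj(1)
  = (1) + (1) + (2) + (2) + (2)
  = 8.
Dividing by |G| = 8 gives 8/8 = 1, matching the row-orthogonality relation <chi_4, chi_4> = [chi_4 = chi_4].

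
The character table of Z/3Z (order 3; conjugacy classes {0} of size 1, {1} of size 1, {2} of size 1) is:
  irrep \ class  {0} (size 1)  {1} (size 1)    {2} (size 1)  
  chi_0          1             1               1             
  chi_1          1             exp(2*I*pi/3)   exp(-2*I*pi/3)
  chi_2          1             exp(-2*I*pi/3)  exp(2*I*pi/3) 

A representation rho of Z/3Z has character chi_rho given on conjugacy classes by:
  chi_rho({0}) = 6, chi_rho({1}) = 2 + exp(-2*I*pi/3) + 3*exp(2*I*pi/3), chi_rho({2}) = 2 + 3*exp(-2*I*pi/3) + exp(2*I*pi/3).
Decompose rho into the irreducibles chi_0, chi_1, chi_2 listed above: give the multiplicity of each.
Multiplicities: chi_0: 2, chi_1: 3, chi_2: 1.

Details: Use <chi_rho, chi> = (1/|G|) sum_C |C| * chi_rho(C) * conj(chi(C)) with |G| = 3 for each irreducible chi in the table:
  <chi_rho, chi_0> = (1/3)[1*(6)*conj(1) + 1*(2 + exp(-2*I*pi/3) + 3*exp(2*I*pi/3))*conj(1) + 1*(2 + 3*exp(-2*I*pi/3) + exp(2*I*pi/3))*conj(1)]
      = (1/3)[(6) + (2 + exp(-2*I*pi/3) + 3*exp(2*I*pi/3)) + (2 + 3*exp(-2*I*pi/3) + exp(2*I*pi/3))] = 6/3 = 2
  <chi_rho, chi_1> = (1/3)[1*(6)*conj(1) + 1*(2 + exp(-2*I*pi/3) + 3*exp(2*I*pi/3))*conj(exp(2*I*pi/3)) + 1*(2 + 3*exp(-2*I*pi/3) + exp(2*I*pi/3))*conj(exp(-2*I*pi/3))]
      = (1/3)[(6) + (3 + 2*exp(-2*I*pi/3) + exp(2*I*pi/3)) + (3 + exp(-2*I*pi/3) + 2*exp(2*I*pi/3))] = 9/3 = 3
  <chi_rho, chi_2> = (1/3)[1*(6)*conj(1) + 1*(2 + exp(-2*I*pi/3) + 3*exp(2*I*pi/3))*conj(exp(-2*I*pi/3)) + 1*(2 + 3*exp(-2*I*pi/3) + exp(2*I*pi/3))*conj(exp(2*I*pi/3))]
      = (1/3)[(6) + (1 + 3*exp(-2*I*pi/3) + 2*exp(2*I*pi/3)) + (1 + 2*exp(-2*I*pi/3) + 3*exp(2*I*pi/3))] = 3/3 = 1
(Exp terms are combined using exp(i*s)*conj(exp(i*t)) = exp(i*(s-t)), and sums of them are collapsed using the identity that for every m > 1 the m distinct m-th roots of unity sum to 0, e.g. 1 + exp(2*I*pi/3) + exp(-2*I*pi/3) = 0.)
Dimension check: dim(rho) = sum (mult * dim) = 2*1 + 3*1 + 1*1 = 6 = chi_rho(e) = 6.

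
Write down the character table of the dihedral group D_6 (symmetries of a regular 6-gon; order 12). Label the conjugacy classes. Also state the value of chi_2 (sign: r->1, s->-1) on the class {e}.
Conjugacy classes: {e} of size 1, {r^3} of size 1, {r^1, r^5} of size 2, {r^2, r^4} of size 2, {s, sr^2, ...} of size 3, {sr, sr^3, ...} of size 3.
Character table:
  irrep \ class              {e} (size 1)  {r^3} (size 1)  {r^1, r^5} (size 2)  {r^2, r^4} (size 2)  {s, sr^2, ...} (size 3)  {sr, sr^3, ...} (size 3)
  chi_1 (triv)               1             1               1                    1                    1                        1                       
  chi_2 (sign: r->1, s->-1)  1             1               1                    1                    -1                       -1                      
  chi_3 (r->-1, s->1)        1             -1              -1                   1                    1                        -1                      
  chi_4 (r->-1, s->-1)       1             -1              -1                   1                    -1                       1                       
  chi_5 (2d, j=1)            2             -2              1                    -1                   0                        0                       
  chi_6 (2d, j=2)            2             2               -1                   -1                   0                        0                       

Spot check: chi_2 (sign: r->1, s->-1) on {e} = 1.

Working: D_6 has order 2*6 = 12 with 6 conjugacy classes, hence 6 irreducibles. Sum of squared dims 1 + 1 + 1 + 1 + 4 + 4 = 12 = |G|. Linear characters come from the abelianisation; the 2-dimensional irreps have character r^k -> 2*cos(2*pi*j*k/6), reflections -> 0.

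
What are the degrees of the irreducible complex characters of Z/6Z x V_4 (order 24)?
Dimensions: 1, 1, 1, 1, 1, 1, 1, 1, 1, 1, 1, 1, 1, 1, 1, 1, 1, 1, 1, 1, 1, 1, 1, 1

Justification: There are 24 irreducibles (= number of conjugacy classes). Their dimensions d_i satisfy sum d_i^2 = |G| = 24: 1 + 1 + 1 + 1 + 1 + 1 + 1 + 1 + 1 + 1 + 1 + 1 + 1 + 1 + 1 + 1 + 1 + 1 + 1 + 1 + 1 + 1 + 1 + 1 = 24. (For the product with Z/6Z: each of the 6 1-dim characters of Z/6Z tensors with each irrep of V_4, giving 6 copies of each V_4-dimension.)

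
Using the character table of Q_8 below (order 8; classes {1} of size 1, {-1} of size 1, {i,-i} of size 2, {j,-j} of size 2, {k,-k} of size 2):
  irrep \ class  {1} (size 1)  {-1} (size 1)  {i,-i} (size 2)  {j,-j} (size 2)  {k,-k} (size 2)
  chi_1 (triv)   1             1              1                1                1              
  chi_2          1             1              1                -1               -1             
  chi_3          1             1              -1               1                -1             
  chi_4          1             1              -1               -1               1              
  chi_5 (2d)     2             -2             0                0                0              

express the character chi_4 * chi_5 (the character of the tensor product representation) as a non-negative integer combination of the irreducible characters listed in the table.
chi_4 tensor chi_5 = chi_5 (all other irreducibles have multiplicity 0).

Solution. The character of a tensor product is the pointwise product (chi_4 * chi_5)(C) = chi_4(C) * chi_5(C):
  {1}: (1)*(2), {-1}: (1)*(-2), {i,-i}: (-1)*(0), {j,-j}: (-1)*(0), {k,-k}: (1)*(0)
so (chi_4 * chi_5) takes values
  {1} -> 2, {-1} -> -2, {i,-i} -> 0, {j,-j} -> 0, {k,-k} -> 0.
Now take the inner product of this character with each irreducible chi from the table, <chi_4*chi_5, chi> = (1/8) sum_C |C| (chi_4*chi_5)(C) conj(chi(C)):
  <chi_4*chi_5, chi_1> = (1/8)[1*(2)*conj(1) + 1*(-2)*conj(1) + 2*(0)*conj(1) + 2*(0)*conj(1) + 2*(0)*conj(1)]
      = (1/8)[(2) + (-2) + (0) + (0) + (0)] = 0/8 = 0
  <chi_4*chi_5, chi_2> = (1/8)[1*(2)*conj(1) + 1*(-2)*conj(1) + 2*(0)*conj(1) + 2*(0)*conj(-1) + 2*(0)*conj(-1)]
      = (1/8)[(2) + (-2) + (0) + (0) + (0)] = 0/8 = 0
  <chi_4*chi_5, chi_3> = (1/8)[1*(2)*conj(1) + 1*(-2)*conj(1) + 2*(0)*conj(-1) + 2*(0)*conj(1) + 2*(0)*conj(-1)]
      = (1/8)[(2) + (-2) + (0) + (0) + (0)] = 0/8 = 0
  <chi_4*chi_5, chi_4> = (1/8)[1*(2)*conj(1) + 1*(-2)*conj(1) + 2*(0)*conj(-1) + 2*(0)*conj(-1) + 2*(0)*conj(1)]
      = (1/8)[(2) + (-2) + (0) + (0) + (0)] = 0/8 = 0
  <chi_4*chi_5, chi_5> = (1/8)[1*(2)*conj(2) + 1*(-2)*conj(-2) + 2*(0)*conj(0) + 2*(0)*conj(0) + 2*(0)*conj(0)]
      = (1/8)[(4) + (4) + (0) + (0) + (0)] = 8/8 = 1
Hence the multiplicities are chi_5: 1. Dimension check: dim(chi_4)*dim(chi_5) = 1*2 = 2 and sum (mult * dim) = 1*2 = 2.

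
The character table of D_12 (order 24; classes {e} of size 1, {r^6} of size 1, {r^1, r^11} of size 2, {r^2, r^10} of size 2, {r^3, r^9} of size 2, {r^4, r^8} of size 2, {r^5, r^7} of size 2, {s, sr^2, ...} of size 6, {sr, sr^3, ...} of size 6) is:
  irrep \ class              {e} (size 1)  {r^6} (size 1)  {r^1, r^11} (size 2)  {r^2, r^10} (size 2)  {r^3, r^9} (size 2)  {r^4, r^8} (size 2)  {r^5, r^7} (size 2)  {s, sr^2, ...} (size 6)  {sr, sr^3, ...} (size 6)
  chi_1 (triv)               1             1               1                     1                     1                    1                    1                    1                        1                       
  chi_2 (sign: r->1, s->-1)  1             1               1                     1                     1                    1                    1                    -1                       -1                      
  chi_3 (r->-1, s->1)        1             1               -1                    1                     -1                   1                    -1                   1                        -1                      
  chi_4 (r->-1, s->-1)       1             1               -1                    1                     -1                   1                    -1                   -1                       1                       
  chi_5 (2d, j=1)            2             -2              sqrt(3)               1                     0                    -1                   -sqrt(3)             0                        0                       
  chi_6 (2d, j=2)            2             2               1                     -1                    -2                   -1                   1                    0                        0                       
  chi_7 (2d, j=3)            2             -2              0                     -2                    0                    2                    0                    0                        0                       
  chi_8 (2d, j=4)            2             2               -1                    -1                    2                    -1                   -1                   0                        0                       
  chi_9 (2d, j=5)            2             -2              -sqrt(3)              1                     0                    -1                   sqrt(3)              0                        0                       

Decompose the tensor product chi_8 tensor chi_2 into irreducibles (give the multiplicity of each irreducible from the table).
chi_8 tensor chi_2 = chi_8 (all other irreducibles have multiplicity 0).

Reasoning: The character of a tensor product is the pointwise product (chi_8 * chi_2)(C) = chi_8(C) * chi_2(C):
  {e}: (2)*(1), {r^6}: (2)*(1), {r^1, r^11}: (-1)*(1), {r^2, r^10}: (-1)*(1), {r^3, r^9}: (2)*(1), {r^4, r^8}: (-1)*(1), {r^5, r^7}: (-1)*(1), {s, sr^2, ...}: (0)*(-1), {sr, sr^3, ...}: (0)*(-1)
so (chi_8 * chi_2) takes values
  {e} -> 2, {r^6} -> 2, {r^1, r^11} -> -1, {r^2, r^10} -> -1, {r^3, r^9} -> 2, {r^4, r^8} -> -1, {r^5, r^7} -> -1, {s, sr^2, ...} -> 0, {sr, sr^3, ...} -> 0.
Now take the inner product of this character with each irreducible chi from the table, <chi_8*chi_2, chi> = (1/24) sum_C |C| (chi_8*chi_2)(C) conj(chi(C)):
  <chi_8*chi_2, chi_1> = (1/24)[1*(2)*conj(1) + 1*(2)*conj(1) + 2*(-1)*conj(1) + 2*(-1)*conj(1) + 2*(2)*conj(1) + 2*(-1)*conj(1) + 2*(-1)*conj(1) + 6*(0)*conj(1) + 6*(0)*conj(1)]
      = (1/24)[(2) + (2) + (-2) + (-2) + (4) + (-2) + (-2) + (0) + (0)] = 0/24 = 0
  <chi_8*chi_2, chi_2> = (1/24)[1*(2)*conj(1) + 1*(2)*conj(1) + 2*(-1)*conj(1) + 2*(-1)*conj(1) + 2*(2)*conj(1) + 2*(-1)*conj(1) + 2*(-1)*conj(1) + 6*(0)*conj(-1) + 6*(0)*conj(-1)]
      = (1/24)[(2) + (2) + (-2) + (-2) + (4) + (-2) + (-2) + (0) + (0)] = 0/24 = 0
  <chi_8*chi_2, chi_3> = (1/24)[1*(2)*conj(1) + 1*(2)*conj(1) + 2*(-1)*conj(-1) + 2*(-1)*conj(1) + 2*(2)*conj(-1) + 2*(-1)*conj(1) + 2*(-1)*conj(-1) + 6*(0)*conj(1) + 6*(0)*conj(-1)]
      = (1/24)[(2) + (2) + (2) + (-2) + (-4) + (-2) + (2) + (0) + (0)] = 0/24 = 0
  <chi_8*chi_2, chi_4> = (1/24)[1*(2)*conj(1) + 1*(2)*conj(1) + 2*(-1)*conj(-1) + 2*(-1)*conj(1) + 2*(2)*conj(-1) + 2*(-1)*conj(1) + 2*(-1)*conj(-1) + 6*(0)*conj(-1) + 6*(0)*conj(1)]
      = (1/24)[(2) + (2) + (2) + (-2) + (-4) + (-2) + (2) + (0) + (0)] = 0/24 = 0
  <chi_8*chi_2, chi_5> = (1/24)[1*(2)*conj(2) + 1*(2)*conj(-2) + 2*(-1)*conj(sqrt(3)) + 2*(-1)*conj(1) + 2*(2)*conj(0) + 2*(-1)*conj(-1) + 2*(-1)*conj(-sqrt(3)) + 6*(0)*conj(0) + 6*(0)*conj(0)]
      = (1/24)[(4) + (-4) + (-2*sqrt(3)) + (-2) + (0) + (2) + (2*sqrt(3)) + (0) + (0)] = 0/24 = 0
  <chi_8*chi_2, chi_6> = (1/24)[1*(2)*conj(2) + 1*(2)*conj(2) + 2*(-1)*conj(1) + 2*(-1)*conj(-1) + 2*(2)*conj(-2) + 2*(-1)*conj(-1) + 2*(-1)*conj(1) + 6*(0)*conj(0) + 6*(0)*conj(0)]
      = (1/24)[(4) + (4) + (-2) + (2) + (-8) + (2) + (-2) + (0) + (0)] = 0/24 = 0
  <chi_8*chi_2, chi_7> = (1/24)[1*(2)*conj(2) + 1*(2)*conj(-2) + 2*(-1)*conj(0) + 2*(-1)*conj(-2) + 2*(2)*conj(0) + 2*(-1)*conj(2) + 2*(-1)*conj(0) + 6*(0)*conj(0) + 6*(0)*conj(0)]
      = (1/24)[(4) + (-4) + (0) + (4) + (0) + (-4) + (0) + (0) + (0)] = 0/24 = 0
  <chi_8*chi_2, chi_8> = (1/24)[1*(2)*conj(2) + 1*(2)*conj(2) + 2*(-1)*conj(-1) + 2*(-1)*conj(-1) + 2*(2)*conj(2) + 2*(-1)*conj(-1) + 2*(-1)*conj(-1) + 6*(0)*conj(0) + 6*(0)*conj(0)]
      = (1/24)[(4) + (4) + (2) + (2) + (8) + (2) + (2) + (0) + (0)] = 24/24 = 1
  <chi_8*chi_2, chi_9> = (1/24)[1*(2)*conj(2) + 1*(2)*conj(-2) + 2*(-1)*conj(-sqrt(3)) + 2*(-1)*conj(1) + 2*(2)*conj(0) + 2*(-1)*conj(-1) + 2*(-1)*conj(sqrt(3)) + 6*(0)*conj(0) + 6*(0)*conj(0)]
      = (1/24)[(4) + (-4) + (2*sqrt(3)) + (-2) + (0) + (2) + (-2*sqrt(3)) + (0) + (0)] = 0/24 = 0
Hence the multiplicities are chi_8: 1. Dimension check: dim(chi_8)*dim(chi_2) = 2*1 = 2 and sum (mult * dim) = 1*2 = 2.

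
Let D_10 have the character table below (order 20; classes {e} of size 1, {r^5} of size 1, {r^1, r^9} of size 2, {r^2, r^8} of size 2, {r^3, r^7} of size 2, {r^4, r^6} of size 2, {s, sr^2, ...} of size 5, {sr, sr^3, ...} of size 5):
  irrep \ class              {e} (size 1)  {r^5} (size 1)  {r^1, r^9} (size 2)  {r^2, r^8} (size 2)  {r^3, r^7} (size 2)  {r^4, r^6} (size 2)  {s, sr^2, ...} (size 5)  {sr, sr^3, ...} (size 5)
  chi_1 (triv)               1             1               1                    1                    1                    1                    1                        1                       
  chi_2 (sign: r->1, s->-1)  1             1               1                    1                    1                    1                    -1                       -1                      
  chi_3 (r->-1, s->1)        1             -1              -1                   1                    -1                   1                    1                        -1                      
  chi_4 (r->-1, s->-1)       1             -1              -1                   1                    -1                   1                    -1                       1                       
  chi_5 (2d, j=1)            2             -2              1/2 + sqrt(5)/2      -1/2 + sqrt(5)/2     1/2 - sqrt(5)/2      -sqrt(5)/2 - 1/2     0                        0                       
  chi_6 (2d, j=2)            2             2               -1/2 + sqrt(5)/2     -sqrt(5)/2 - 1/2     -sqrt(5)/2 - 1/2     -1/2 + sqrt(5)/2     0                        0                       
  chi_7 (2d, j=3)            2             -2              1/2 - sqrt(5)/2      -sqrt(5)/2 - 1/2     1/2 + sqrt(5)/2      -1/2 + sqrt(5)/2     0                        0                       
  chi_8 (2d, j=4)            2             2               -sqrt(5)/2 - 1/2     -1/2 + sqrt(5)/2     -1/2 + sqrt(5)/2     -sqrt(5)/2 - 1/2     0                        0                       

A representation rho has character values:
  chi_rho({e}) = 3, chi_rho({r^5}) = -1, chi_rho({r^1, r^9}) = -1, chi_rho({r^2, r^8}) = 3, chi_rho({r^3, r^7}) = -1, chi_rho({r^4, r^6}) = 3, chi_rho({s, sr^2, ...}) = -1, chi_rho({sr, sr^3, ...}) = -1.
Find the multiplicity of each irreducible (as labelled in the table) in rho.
Multiplicities: chi_1: 0, chi_2: 1, chi_3: 1, chi_4: 1, chi_5: 0, chi_6: 0, chi_7: 0, chi_8: 0.

Solution. Use <chi_rho, chi> = (1/|G|) sum_C |C| * chi_rho(C) * conj(chi(C)) with |G| = 20 for each irreducible chi in the table:
  <chi_rho, chi_1> = (1/20)[1*(3)*conj(1) + 1*(-1)*conj(1) + 2*(-1)*conj(1) + 2*(3)*conj(1) + 2*(-1)*conj(1) + 2*(3)*conj(1) + 5*(-1)*conj(1) + 5*(-1)*conj(1)]
      = (1/20)[(3) + (-1) + (-2) + (6) + (-2) + (6) + (-5) + (-5)] = 0/20 = 0
  <chi_rho, chi_2> = (1/20)[1*(3)*conj(1) + 1*(-1)*conj(1) + 2*(-1)*conj(1) + 2*(3)*conj(1) + 2*(-1)*conj(1) + 2*(3)*conj(1) + 5*(-1)*conj(-1) + 5*(-1)*conj(-1)]
      = (1/20)[(3) + (-1) + (-2) + (6) + (-2) + (6) + (5) + (5)] = 20/20 = 1
  <chi_rho, chi_3> = (1/20)[1*(3)*conj(1) + 1*(-1)*conj(-1) + 2*(-1)*conj(-1) + 2*(3)*conj(1) + 2*(-1)*conj(-1) + 2*(3)*conj(1) + 5*(-1)*conj(1) + 5*(-1)*conj(-1)]
      = (1/20)[(3) + (1) + (2) + (6) + (2) + (6) + (-5) + (5)] = 20/20 = 1
  <chi_rho, chi_4> = (1/20)[1*(3)*conj(1) + 1*(-1)*conj(-1) + 2*(-1)*conj(-1) + 2*(3)*conj(1) + 2*(-1)*conj(-1) + 2*(3)*conj(1) + 5*(-1)*conj(-1) + 5*(-1)*conj(1)]
      = (1/20)[(3) + (1) + (2) + (6) + (2) + (6) + (5) + (-5)] = 20/20 = 1
  <chi_rho, chi_5> = (1/20)[1*(3)*conj(2) + 1*(-1)*conj(-2) + 2*(-1)*conj(1/2 + sqrt(5)/2) + 2*(3)*conj(-1/2 + sqrt(5)/2) + 2*(-1)*conj(1/2 - sqrt(5)/2) + 2*(3)*conj(-sqrt(5)/2 - 1/2) + 5*(-1)*conj(0) + 5*(-1)*conj(0)]
      = (1/20)[(6) + (2) + (-sqrt(5) - 1) + (-3 + 3*sqrt(5)) + (-1 + sqrt(5)) + (-3*sqrt(5) - 3) + (0) + (0)] = 0/20 = 0
  <chi_rho, chi_6> = (1/20)[1*(3)*conj(2) + 1*(-1)*conj(2) + 2*(-1)*conj(-1/2 + sqrt(5)/2) + 2*(3)*conj(-sqrt(5)/2 - 1/2) + 2*(-1)*conj(-sqrt(5)/2 - 1/2) + 2*(3)*conj(-1/2 + sqrt(5)/2) + 5*(-1)*conj(0) + 5*(-1)*conj(0)]
      = (1/20)[(6) + (-2) + (1 - sqrt(5)) + (-3*sqrt(5) - 3) + (1 + sqrt(5)) + (-3 + 3*sqrt(5)) + (0) + (0)] = 0/20 = 0
  <chi_rho, chi_7> = (1/20)[1*(3)*conj(2) + 1*(-1)*conj(-2) + 2*(-1)*conj(1/2 - sqrt(5)/2) + 2*(3)*conj(-sqrt(5)/2 - 1/2) + 2*(-1)*conj(1/2 + sqrt(5)/2) + 2*(3)*conj(-1/2 + sqrt(5)/2) + 5*(-1)*conj(0) + 5*(-1)*conj(0)]
      = (1/20)[(6) + (2) + (-1 + sqrt(5)) + (-3*sqrt(5) - 3) + (-sqrt(5) - 1) + (-3 + 3*sqrt(5)) + (0) + (0)] = 0/20 = 0
  <chi_rho, chi_8> = (1/20)[1*(3)*conj(2) + 1*(-1)*conj(2) + 2*(-1)*conj(-sqrt(5)/2 - 1/2) + 2*(3)*conj(-1/2 + sqrt(5)/2) + 2*(-1)*conj(-1/2 + sqrt(5)/2) + 2*(3)*conj(-sqrt(5)/2 - 1/2) + 5*(-1)*conj(0) + 5*(-1)*conj(0)]
      = (1/20)[(6) + (-2) + (1 + sqrt(5)) + (-3 + 3*sqrt(5)) + (1 - sqrt(5)) + (-3*sqrt(5) - 3) + (0) + (0)] = 0/20 = 0
Dimension check: dim(rho) = sum (mult * dim) = 0*1 + 1*1 + 1*1 + 1*1 + 0*2 + 0*2 + 0*2 + 0*2 = 3 = chi_rho(e) = 3.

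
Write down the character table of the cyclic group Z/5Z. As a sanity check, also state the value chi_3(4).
Character table of Z/5Z (irreps indexed chi_0,...,chi_4 with chi_k(m) = zeta_5^(k*m), zeta_5 = exp(2*pi*i/5)):
  irrep \ class  {0} (size 1)  {1} (size 1)    {2} (size 1)    {3} (size 1)    {4} (size 1)  
  chi_0          1             1               1               1               1             
  chi_1          1             exp(2*I*pi/5)   exp(4*I*pi/5)   exp(-4*I*pi/5)  exp(-2*I*pi/5)
  chi_2          1             exp(4*I*pi/5)   exp(-2*I*pi/5)  exp(2*I*pi/5)   exp(-4*I*pi/5)
  chi_3          1             exp(-4*I*pi/5)  exp(2*I*pi/5)   exp(-2*I*pi/5)  exp(4*I*pi/5) 
  chi_4          1             exp(-2*I*pi/5)  exp(-4*I*pi/5)  exp(4*I*pi/5)   exp(2*I*pi/5) 

Spot check: chi_3(4) = zeta_5^(3*4) = zeta_5^12 = exp(4*I*pi/5).

Solution. Z/5Z is abelian, so all 5 irreducible complex representations are 1-dimensional. They are given by chi_k(m) = zeta_5^(k*m) for k = 0,...,4. Row orthogonality: sum_m chi_k(m) conj(chi_l(m)) = 5 * [k = l].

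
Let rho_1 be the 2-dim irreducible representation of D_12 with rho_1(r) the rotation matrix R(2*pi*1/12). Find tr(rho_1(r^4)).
chi_{rho_1}(r^4) = 2*cos(2*pi*1*4/12) = -1

Why: rho_1(r^4) is rotation by angle 2*pi*1*4/12, whose trace is 2*cos(2*pi*1*4/12) = -1.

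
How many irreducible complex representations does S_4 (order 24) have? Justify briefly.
5

Justification: The number of irreducible complex representations of a finite group equals its number of conjugacy classes. Conjugacy classes in S_4 correspond to cycle types, i.e. partitions of 4; there are p(4) = 5 of them, so S_4 (order 24) has exactly 5 irreducible complex representations.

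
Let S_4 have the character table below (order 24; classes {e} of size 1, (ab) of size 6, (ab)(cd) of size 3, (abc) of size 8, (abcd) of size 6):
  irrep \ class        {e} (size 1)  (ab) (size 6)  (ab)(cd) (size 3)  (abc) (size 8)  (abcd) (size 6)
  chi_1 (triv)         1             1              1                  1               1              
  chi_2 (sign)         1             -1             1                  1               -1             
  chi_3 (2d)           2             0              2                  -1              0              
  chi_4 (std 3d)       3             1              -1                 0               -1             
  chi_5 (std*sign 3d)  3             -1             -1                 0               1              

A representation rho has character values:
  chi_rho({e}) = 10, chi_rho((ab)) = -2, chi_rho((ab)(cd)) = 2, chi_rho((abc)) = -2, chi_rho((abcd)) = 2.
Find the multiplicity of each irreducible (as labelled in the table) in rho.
Multiplicities: chi_1: 0, chi_2: 0, chi_3: 2, chi_4: 0, chi_5: 2.

Use <chi_rho, chi> = (1/|G|) sum_C |C| * chi_rho(C) * conj(chi(C)) with |G| = 24 for each irreducible chi in the table:
  <chi_rho, chi_1> = (1/24)[1*(10)*conj(1) + 6*(-2)*conj(1) + 3*(2)*conj(1) + 8*(-2)*conj(1) + 6*(2)*conj(1)]
      = (1/24)[(10) + (-12) + (6) + (-16) + (12)] = 0/24 = 0
  <chi_rho, chi_2> = (1/24)[1*(10)*conj(1) + 6*(-2)*conj(-1) + 3*(2)*conj(1) + 8*(-2)*conj(1) + 6*(2)*conj(-1)]
      = (1/24)[(10) + (12) + (6) + (-16) + (-12)] = 0/24 = 0
  <chi_rho, chi_3> = (1/24)[1*(10)*conj(2) + 6*(-2)*conj(0) + 3*(2)*conj(2) + 8*(-2)*conj(-1) + 6*(2)*conj(0)]
      = (1/24)[(20) + (0) + (12) + (16) + (0)] = 48/24 = 2
  <chi_rho, chi_4> = (1/24)[1*(10)*conj(3) + 6*(-2)*conj(1) + 3*(2)*conj(-1) + 8*(-2)*conj(0) + 6*(2)*conj(-1)]
      = (1/24)[(30) + (-12) + (-6) + (0) + (-12)] = 0/24 = 0
  <chi_rho, chi_5> = (1/24)[1*(10)*conj(3) + 6*(-2)*conj(-1) + 3*(2)*conj(-1) + 8*(-2)*conj(0) + 6*(2)*conj(1)]
      = (1/24)[(30) + (12) + (-6) + (0) + (12)] = 48/24 = 2
Dimension check: dim(rho) = sum (mult * dim) = 0*1 + 0*1 + 2*2 + 0*3 + 2*3 = 10 = chi_rho(e) = 10.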